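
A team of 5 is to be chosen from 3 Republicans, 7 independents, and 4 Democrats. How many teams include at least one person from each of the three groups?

1288

Total 5-person selections from all 14: C(14,5) = 2002.
Subtract selections that omit an entire group: no Republicans → C(11,5) = 462; no independents → C(7,5) = 21; no Democrats → C(10,5) = 252.
Add back selections omitting two groups (i.e. drawn from a single group): C(3,5) + C(7,5) + C(4,5) = 21.
By inclusion–exclusion: 2002 − 735 + 21 = 1288.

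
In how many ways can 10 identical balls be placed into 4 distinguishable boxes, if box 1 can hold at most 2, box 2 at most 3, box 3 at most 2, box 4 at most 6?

18

Without the upper bounds there are C(13,3) = 286 ways to split 10 among 4 boxes.
Subtract solutions that violate a single cap (substitute x_i' = x_i − (cap_i+1)): x_1 ≥ 3 gives C(10,3) = 120; x_2 ≥ 4 gives C(9,3) = 84; x_3 ≥ 3 gives C(10,3) = 120; x_4 ≥ 7 gives C(6,3) = 20. Together 344.
Add back pairs where two caps are both exceeded: 20 + 35 + 1 + 20 + 0 + 1 = 77.
Subtract triples: 1 + 0 + 0 + 0 = 1.
By inclusion–exclusion the count is 286 − 344 + 77 − 1 = 18.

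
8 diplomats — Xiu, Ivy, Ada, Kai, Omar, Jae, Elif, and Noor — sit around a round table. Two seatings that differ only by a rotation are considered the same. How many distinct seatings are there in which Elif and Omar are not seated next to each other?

Without the restriction there are (7)! = 5040 seatings.
Those with Elif next to Omar: fuse the pair into one unit and seat 7 units around a circle — 2·(6)! = 1440.
Subtracting, 5040 − 1440 = 3600.

3600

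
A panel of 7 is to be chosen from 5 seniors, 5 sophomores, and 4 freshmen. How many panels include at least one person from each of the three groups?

Unrestricted: C(14,7) = 3432 ways to pick any 7 of the 14.
Subtract selections that omit an entire group: no seniors → C(9,7) = 36; no sophomores → C(9,7) = 36; no freshmen → C(10,7) = 120.
Add back selections omitting two groups (i.e. drawn from a single group): C(5,7) + C(5,7) + C(4,7) = 0.
By inclusion–exclusion: 3432 − 192 + 0 = 3240.

3240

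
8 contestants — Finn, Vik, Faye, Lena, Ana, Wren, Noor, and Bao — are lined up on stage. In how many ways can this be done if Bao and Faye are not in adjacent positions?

30240

There are 8! = 40320 arrangements in all. If Bao and Faye are adjacent, merging them into one block gives 2·(7)! = 10080 arrangements.
Complementary counting: 40320 − 10080 = 30240.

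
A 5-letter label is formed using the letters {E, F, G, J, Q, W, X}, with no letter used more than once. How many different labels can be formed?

Choose and order 5 of the 7 symbols: the first letter has 7 options, the next 6, and so on down to 3.
7 × 6 × 5 × 4 × 3 = 2520.

2520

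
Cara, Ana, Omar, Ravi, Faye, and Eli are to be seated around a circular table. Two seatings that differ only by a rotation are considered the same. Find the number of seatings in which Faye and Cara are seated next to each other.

Glue Faye and Cara into a block (2 internal orders). Seating 5 units around a circle gives (4)! arrangements.
So 2 × (4)! = 2 × 24 = 48.

48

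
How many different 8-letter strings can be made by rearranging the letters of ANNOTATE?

The 8 letters of ANNOTATE have repeats: A appearing twice, N appearing twice, and T appearing twice.
Dividing 8! = 40320 by 2!·2!·2! = 8 for the repeated letters gives 5040.

5040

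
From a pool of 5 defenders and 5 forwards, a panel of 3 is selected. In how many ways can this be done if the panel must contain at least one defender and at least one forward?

Unrestricted: C(10,3) = 120 ways to pick any 3 of the 10.
Selections missing a whole group: no defenders → C(5,3) = 10; no forwards → C(5,3) = 10.
Both groups omitted at once is impossible, so 120 − 20 = 100.

100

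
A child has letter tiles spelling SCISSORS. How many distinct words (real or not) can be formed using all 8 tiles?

1680

Letter multiplicities in SCISSORS: C×1, I×1, O×1, R×1, S×4.
So there are 8! / (4!) = 1680 distinguishable arrangements.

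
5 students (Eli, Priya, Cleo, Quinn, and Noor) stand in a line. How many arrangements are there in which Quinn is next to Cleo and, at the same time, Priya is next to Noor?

Treat {Quinn,Cleo} as one block (2 orders) and {Priya,Noor} as another (2 orders).
That leaves 3 units to arrange: 2 × 2 × 3! = 4 × 6 = 24.

24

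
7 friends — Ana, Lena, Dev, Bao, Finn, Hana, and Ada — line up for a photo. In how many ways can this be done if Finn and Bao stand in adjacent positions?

Glue Finn and Bao into one block (2 internal orders), leaving 6 units to arrange in a row.
That gives 2 × 6! = 2 × 720 = 1440.

1440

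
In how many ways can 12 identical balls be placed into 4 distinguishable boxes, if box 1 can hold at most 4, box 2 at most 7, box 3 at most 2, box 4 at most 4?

Ignoring the caps, the number of non-negative solutions to x_1+…+x_4 = 12 is C(15,3) = 455.
Subtract solutions that violate a single cap (substitute x_i' = x_i − (cap_i+1)): x_1 ≥ 5 gives C(10,3) = 120; x_2 ≥ 8 gives C(7,3) = 35; x_3 ≥ 3 gives C(12,3) = 220; x_4 ≥ 5 gives C(10,3) = 120. Together 495.
Add back pairs where two caps are both exceeded: 0 + 35 + 10 + 4 + 0 + 35 = 84.
By inclusion–exclusion the count is 455 − 495 + 84 = 44.

44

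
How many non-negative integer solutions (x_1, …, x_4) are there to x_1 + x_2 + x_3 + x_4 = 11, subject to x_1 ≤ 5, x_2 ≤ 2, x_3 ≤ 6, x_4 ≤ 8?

Without the upper bounds there are C(14,3) = 364 ways to split 11 among 4 variables.
Subtract solutions that violate a single cap (substitute x_i' = x_i − (cap_i+1)): x_1 ≥ 6 gives C(8,3) = 56; x_2 ≥ 3 gives C(11,3) = 165; x_3 ≥ 7 gives C(7,3) = 35; x_4 ≥ 9 gives C(5,3) = 10. Together 266.
Add back pairs where two caps are both exceeded: 10 + 0 + 0 + 4 + 0 + 0 = 14.
By inclusion–exclusion the count is 364 − 266 + 14 = 112.

112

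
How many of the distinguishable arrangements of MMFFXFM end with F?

60

Fix F in the last position and arrange the remaining 6 letters.
Those 6 letters have F appearing twice and M appearing 3 times, giving (6)!/(3!·2!) = 60.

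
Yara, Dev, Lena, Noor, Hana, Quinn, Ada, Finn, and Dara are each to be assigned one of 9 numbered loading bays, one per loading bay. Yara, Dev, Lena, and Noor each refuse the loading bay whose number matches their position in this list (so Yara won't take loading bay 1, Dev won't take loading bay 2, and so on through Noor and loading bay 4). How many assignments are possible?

Let Aᵢ (for 1 ≤ i ≤ 4) be the placements that put person i in their forbidden loading bay. Any j of these fix j positions, leaving (9−j)! ways to fill the rest, and there are C(4,j) ways to pick which j.
By inclusion–exclusion, the number of valid placements is Σ_{j=0}^{4} (−1)^j C(4,j)·(9−j)!.
Computing: 362880 − 161280 + 30240 − 2880 + 120 = 229080.

229080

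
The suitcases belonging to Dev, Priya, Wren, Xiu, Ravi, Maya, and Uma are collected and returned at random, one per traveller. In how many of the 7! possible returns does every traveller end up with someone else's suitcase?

1854

Let Aᵢ be the assignments in which traveller i gets their own suitcase. We want the size of the complement of A₁∪…∪A_7.
By inclusion–exclusion this is Σ_{j=0}^{7} (−1)^j C(7,j)·(7−j)!.
Computing: 5040 − 5040 + 2520 − 840 + 210 − 42 + 7 − 1 = 1854.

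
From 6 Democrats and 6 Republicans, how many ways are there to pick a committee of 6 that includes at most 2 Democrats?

262

Split by how many Democrats are chosen (0 through 2).
Sum: C(6,0)·C(6,6) + C(6,1)·C(6,5) + C(6,2)·C(6,4) = 1 + 36 + 225 = 262.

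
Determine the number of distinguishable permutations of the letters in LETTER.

Letter multiplicities in LETTER: E×2, L×1, R×1, T×2.
The number of distinct arrangements is 6!/(2!·2!) = 720/4 = 180.

180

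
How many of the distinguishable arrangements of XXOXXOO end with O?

15

Fix O in the last position and arrange the remaining 6 letters.
Those 6 letters have O appearing twice and X appearing 4 times, giving (6)!/(4!·2!) = 15.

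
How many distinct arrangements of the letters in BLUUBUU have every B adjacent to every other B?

30

Treat the 2 copies of B as a single block. The multiset to arrange is then {BB, L, U, U, U, U}, 6 items in all.
That gives (6)!/(4!) = 30 arrangements.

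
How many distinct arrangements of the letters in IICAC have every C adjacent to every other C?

12

Treat the 2 copies of C as a single block. The multiset to arrange is then {CC, A, I, I}, 4 items in all.
That gives (4)!/(2!) = 12 arrangements.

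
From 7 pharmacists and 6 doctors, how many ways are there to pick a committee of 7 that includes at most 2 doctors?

358

Split by how many doctors are chosen (0 through 2).
Sum: C(6,0)·C(7,7) + C(6,1)·C(7,6) + C(6,2)·C(7,5) = 1 + 42 + 315 = 358.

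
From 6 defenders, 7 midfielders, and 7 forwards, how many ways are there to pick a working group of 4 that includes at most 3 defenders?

Split by how many defenders are chosen (0 through 3).
Sum: C(6,0)·C(14,4) + C(6,1)·C(14,3) + C(6,2)·C(14,2) + C(6,3)·C(14,1) = 1001 + 2184 + 1365 + 280 = 4830.

4830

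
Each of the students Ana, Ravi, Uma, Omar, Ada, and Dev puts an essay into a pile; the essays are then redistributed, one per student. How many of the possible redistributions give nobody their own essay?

265

This is the derangement count D_6: permutations of 6 items with no fixed point.
By inclusion–exclusion this is Σ_{j=0}^{6} (−1)^j C(6,j)·(6−j)!.
Computing: 720 − 720 + 360 − 120 + 30 − 6 + 1 = 265.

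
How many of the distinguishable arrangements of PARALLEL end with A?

840

With the last slot taken by A, it remains to arrange the other 7 letters (PRALLEL).
Those 7 letters have L appearing 3 times, giving (7)!/(3!) = 840.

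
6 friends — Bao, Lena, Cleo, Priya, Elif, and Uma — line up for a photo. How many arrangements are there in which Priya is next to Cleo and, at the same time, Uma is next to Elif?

96

Treat {Priya,Cleo} as one block (2 orders) and {Uma,Elif} as another (2 orders).
That leaves 4 units to arrange: 2 × 2 × 4! = 4 × 24 = 96.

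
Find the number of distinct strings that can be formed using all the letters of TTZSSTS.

TTZSSTS has 7 letters with S appearing 3 times and T appearing 3 times.
So there are 7! / (3!·3!) = 140 distinguishable arrangements.

140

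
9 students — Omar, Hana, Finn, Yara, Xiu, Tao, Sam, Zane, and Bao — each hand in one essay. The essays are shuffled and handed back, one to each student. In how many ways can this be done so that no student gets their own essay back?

133496

Count assignments avoiding every fixed point. For any j of the 9 students fixed to their own essay, the other 9−j can be arranged in (9−j)! ways.
By inclusion–exclusion this is Σ_{j=0}^{9} (−1)^j C(9,j)·(9−j)!.
Computing: 362880 − 362880 + 181440 − 60480 + 15120 − 3024 + 504 − 72 + 9 − 1 = 133496.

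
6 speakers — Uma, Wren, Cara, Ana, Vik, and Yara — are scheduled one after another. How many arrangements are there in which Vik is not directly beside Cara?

There are 6! = 720 arrangements in all. If Vik and Cara are adjacent, merging them into one block gives 2·(5)! = 240 arrangements.
Complementary counting: 720 − 240 = 480.

480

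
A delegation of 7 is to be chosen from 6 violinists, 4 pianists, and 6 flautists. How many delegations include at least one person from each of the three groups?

10408

With no constraint there are C(16,7) = 11440 possible selections.
Selections missing a whole group: no violinists → C(10,7) = 120; no pianists → C(12,7) = 792; no flautists → C(10,7) = 120.
Add back selections omitting two groups (i.e. drawn from a single group): C(6,7) + C(4,7) + C(6,7) = 0.
By inclusion–exclusion: 11440 − 1032 + 0 = 10408.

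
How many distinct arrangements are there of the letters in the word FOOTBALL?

10080

The 8 letters of FOOTBALL have repeats: L appearing twice and O appearing twice.
Dividing 8! = 40320 by 2!·2! = 4 for the repeated letters gives 10080.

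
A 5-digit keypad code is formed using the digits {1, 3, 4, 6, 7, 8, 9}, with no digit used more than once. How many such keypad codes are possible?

With no repetition, fill the 5 digits in order: 7 choices, then 6, down to 3.
That product is 7 × 6 × 5 × 4 × 3 = 2520.

2520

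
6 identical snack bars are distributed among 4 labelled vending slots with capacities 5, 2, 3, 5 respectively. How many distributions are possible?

Without the upper bounds there are C(9,3) = 84 ways to split 6 among 4 vending slots.
Subtract solutions that violate a single cap (substitute x_i' = x_i − (cap_i+1)): x_1 ≥ 6 gives C(3,3) = 1; x_2 ≥ 3 gives C(6,3) = 20; x_3 ≥ 4 gives C(5,3) = 10; x_4 ≥ 6 gives C(3,3) = 1. Together 32.
No two caps can be exceeded simultaneously, so the pair terms are all 0.
By inclusion–exclusion the count is 84 − 32 + 0 = 52.

52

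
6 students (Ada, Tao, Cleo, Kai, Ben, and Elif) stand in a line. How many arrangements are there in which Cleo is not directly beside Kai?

There are 6! = 720 arrangements in all. If Cleo and Kai are adjacent, merging them into one block gives 2·(5)! = 240 arrangements.
Complementary counting: 720 − 240 = 480.

480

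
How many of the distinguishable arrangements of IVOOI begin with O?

12

Fix O in the first position and arrange the remaining 4 letters.
Those 4 letters have I appearing twice, giving (4)!/(2!) = 12.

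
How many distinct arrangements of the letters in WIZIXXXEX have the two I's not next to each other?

5880

There are 9!/(4!·2!) = 7560 arrangements of WIZIXXXEX in total.
Arrangements with the I's together: treat II as one letter, giving (8)!/(4!) = 1680.
Hence 7560 − 1680 = 5880.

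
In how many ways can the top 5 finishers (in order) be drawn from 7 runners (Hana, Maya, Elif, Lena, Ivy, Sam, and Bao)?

2520

There are 7 choices for 1st place, 6 for 2nd, and so on down to 3 for position 5.
That gives 7 × 6 × 5 × 4 × 3 = 2520.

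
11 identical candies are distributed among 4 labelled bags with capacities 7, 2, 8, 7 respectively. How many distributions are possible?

Without the upper bounds there are C(14,3) = 364 ways to split 11 among 4 bags.
Subtract solutions that violate a single cap (substitute x_i' = x_i − (cap_i+1)): x_1 ≥ 8 gives C(6,3) = 20; x_2 ≥ 3 gives C(11,3) = 165; x_3 ≥ 9 gives C(5,3) = 10; x_4 ≥ 8 gives C(6,3) = 20. Together 215.
Add back pairs where two caps are both exceeded: 1 + 0 + 0 + 0 + 1 + 0 = 2.
By inclusion–exclusion the count is 364 − 215 + 2 = 151.

151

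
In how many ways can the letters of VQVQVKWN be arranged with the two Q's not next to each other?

Total arrangements of VQVQVKWN: 8!/(3!·2!) = 3360.
If the two Q's are adjacent, glue them into one block, leaving 7 items to arrange: (7)!/(3!) = 840 ways.
Subtracting, 3360 − 840 = 2520 arrangements keep the Q's apart.

2520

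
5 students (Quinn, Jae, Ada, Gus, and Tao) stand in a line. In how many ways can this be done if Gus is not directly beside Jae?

Of the 5! = 120 arrangements, those with Gus and Jae adjacent number 2 × 4! = 48 (treat the pair as a block with 2 internal orders).
So 120 − 48 = 72 arrangements keep them apart.

72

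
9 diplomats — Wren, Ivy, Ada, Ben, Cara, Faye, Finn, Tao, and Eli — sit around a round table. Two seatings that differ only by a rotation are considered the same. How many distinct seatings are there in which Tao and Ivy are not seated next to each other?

30240

Without the restriction there are (8)! = 40320 seatings.
Seatings with Tao beside Ivy: treat them as a block with 2 internal orders, giving 2 × (7)! = 10080.
Subtracting, 40320 − 10080 = 30240.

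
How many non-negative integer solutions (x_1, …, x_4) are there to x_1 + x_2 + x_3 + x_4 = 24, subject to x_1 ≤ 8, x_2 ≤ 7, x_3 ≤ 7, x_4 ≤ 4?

Ignoring the caps, the number of non-negative solutions to x_1+…+x_4 = 24 is C(27,3) = 2925.
Subtract solutions that violate a single cap (substitute x_i' = x_i − (cap_i+1)): x_1 ≥ 9 gives C(18,3) = 816; x_2 ≥ 8 gives C(19,3) = 969; x_3 ≥ 8 gives C(19,3) = 969; x_4 ≥ 5 gives C(22,3) = 1540. Together 4294.
Add back pairs where two caps are both exceeded: 120 + 120 + 286 + 165 + 364 + 364 = 1419.
Subtract triples: 0 + 10 + 10 + 20 = 40.
By inclusion–exclusion the count is 2925 − 4294 + 1419 − 40 = 10.

10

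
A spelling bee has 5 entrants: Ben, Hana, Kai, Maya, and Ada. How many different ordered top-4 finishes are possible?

This is an ordered selection of 4 from 5: P(5,4).
That gives 5 × 4 × 3 × 2 = 120.

120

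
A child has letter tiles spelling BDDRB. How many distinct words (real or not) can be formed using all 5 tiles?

30

Letter multiplicities in BDDRB: B×2, D×2, R×1.
Dividing 5! = 120 by 2!·2! = 4 for the repeated letters gives 30.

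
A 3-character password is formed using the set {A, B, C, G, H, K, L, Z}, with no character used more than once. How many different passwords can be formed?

Choose and order 3 of the 8 symbols: the first character has 8 options, the next 7, then 6.
8 × 7 × 6 = 336.

336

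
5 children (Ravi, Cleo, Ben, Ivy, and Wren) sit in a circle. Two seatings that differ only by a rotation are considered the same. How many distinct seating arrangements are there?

Around a circle, 5 distinct people have 5!/5 = (4)! = 24 rotationally distinct seatings.

24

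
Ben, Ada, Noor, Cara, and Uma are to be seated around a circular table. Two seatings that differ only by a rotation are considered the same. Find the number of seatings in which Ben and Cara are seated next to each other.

Treat {Ben, Cara} as one unit (2 internal orders) and seat the resulting 4 units around the table: (3)! circular arrangements.
So 2 × (3)! = 2 × 6 = 12.

12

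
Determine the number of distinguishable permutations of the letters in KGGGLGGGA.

KGGGLGGGA has 9 letters with G appearing 6 times.
So there are 9! / (6!) = 504 distinguishable arrangements.

504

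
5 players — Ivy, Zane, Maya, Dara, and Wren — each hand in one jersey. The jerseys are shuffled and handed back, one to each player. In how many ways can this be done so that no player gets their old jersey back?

This is the derangement count D_5: permutations of 5 items with no fixed point.
By inclusion–exclusion this is Σ_{j=0}^{5} (−1)^j C(5,j)·(5−j)!.
Computing: 120 − 120 + 60 − 20 + 5 − 1 = 44.

44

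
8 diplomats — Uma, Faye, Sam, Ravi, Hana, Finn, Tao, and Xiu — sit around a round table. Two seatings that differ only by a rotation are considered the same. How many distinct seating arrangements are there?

5040

Seat Uma anywhere (absorbing the rotational symmetry), then permute the other 7: (7)! = 5040.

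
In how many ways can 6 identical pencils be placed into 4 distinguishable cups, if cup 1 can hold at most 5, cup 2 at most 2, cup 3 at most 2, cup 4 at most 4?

Ignoring the caps, the number of non-negative solutions to x_1+…+x_4 = 6 is C(9,3) = 84.
Subtract solutions that violate a single cap (substitute x_i' = x_i − (cap_i+1)): x_1 ≥ 6 gives C(3,3) = 1; x_2 ≥ 3 gives C(6,3) = 20; x_3 ≥ 3 gives C(6,3) = 20; x_4 ≥ 5 gives C(4,3) = 4. Together 45.
Add back pairs where two caps are both exceeded: 0 + 0 + 0 + 1 + 0 + 0 = 1.
By inclusion–exclusion the count is 84 − 45 + 1 = 40.

40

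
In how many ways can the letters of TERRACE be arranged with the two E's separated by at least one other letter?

900

Total arrangements of TERRACE: 7!/(2!·2!) = 1260.
Arrangements with the E's together: treat EE as one letter, giving (6)!/(2!) = 360.
Hence 1260 − 360 = 900.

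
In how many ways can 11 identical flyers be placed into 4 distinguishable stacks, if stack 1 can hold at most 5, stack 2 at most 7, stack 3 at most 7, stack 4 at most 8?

258

By stars and bars, unrestricted non-negative solutions to x_1+…+x_4 = 11 number C(11+3,3) = 364.
Subtract solutions that violate a single cap (substitute x_i' = x_i − (cap_i+1)): x_1 ≥ 6 gives C(8,3) = 56; x_2 ≥ 8 gives C(6,3) = 20; x_3 ≥ 8 gives C(6,3) = 20; x_4 ≥ 9 gives C(5,3) = 10. Together 106.
No two caps can be exceeded simultaneously, so the pair terms are all 0.
By inclusion–exclusion the count is 364 − 106 + 0 = 258.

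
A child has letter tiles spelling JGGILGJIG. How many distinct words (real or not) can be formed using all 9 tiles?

The 9 letters of JGGILGJIG have repeats: G appearing 4 times, I appearing twice, and J appearing twice.
The number of distinct arrangements is 9!/(4!·2!·2!) = 362880/96 = 3780.

3780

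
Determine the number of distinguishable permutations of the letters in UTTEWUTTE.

3780

Letter multiplicities in UTTEWUTTE: E×2, T×4, U×2, W×1.
Dividing 9! = 362880 by 4!·2!·2! = 96 for the repeated letters gives 3780.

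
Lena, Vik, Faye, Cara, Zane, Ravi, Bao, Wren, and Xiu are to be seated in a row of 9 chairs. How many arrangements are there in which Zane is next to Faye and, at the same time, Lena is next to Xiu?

Treat {Zane,Faye} as one block (2 orders) and {Lena,Xiu} as another (2 orders).
That leaves 7 units to arrange: 2 × 2 × 7! = 4 × 5040 = 20160.

20160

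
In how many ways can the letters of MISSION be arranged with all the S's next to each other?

Treat the 2 copies of S as a single block. The multiset to arrange is then {SS, I, I, M, N, O}, 6 items in all.
That gives (6)!/(2!) = 360 arrangements.

360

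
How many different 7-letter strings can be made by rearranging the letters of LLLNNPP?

Letter multiplicities in LLLNNPP: L×3, N×2, P×2.
Dividing 7! = 5040 by 3!·2!·2! = 24 for the repeated letters gives 210.

210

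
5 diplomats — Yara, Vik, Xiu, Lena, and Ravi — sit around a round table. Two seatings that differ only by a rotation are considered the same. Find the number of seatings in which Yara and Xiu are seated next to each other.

12

Treat {Yara, Xiu} as one unit (2 internal orders) and seat the resulting 4 units around the table: (3)! circular arrangements.
So 2 × (3)! = 2 × 6 = 12.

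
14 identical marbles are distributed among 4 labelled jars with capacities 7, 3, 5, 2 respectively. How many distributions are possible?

By stars and bars, unrestricted non-negative solutions to x_1+…+x_4 = 14 number C(14+3,3) = 680.
Subtract solutions that violate a single cap (substitute x_i' = x_i − (cap_i+1)): x_1 ≥ 8 gives C(9,3) = 84; x_2 ≥ 4 gives C(13,3) = 286; x_3 ≥ 6 gives C(11,3) = 165; x_4 ≥ 3 gives C(14,3) = 364. Together 899.
Add back pairs where two caps are both exceeded: 10 + 1 + 20 + 35 + 120 + 56 = 242.
Subtract triples: 0 + 0 + 0 + 4 = 4.
By inclusion–exclusion the count is 680 − 899 + 242 − 4 = 19.

19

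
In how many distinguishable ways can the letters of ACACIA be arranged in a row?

60

Letter multiplicities in ACACIA: A×3, C×2, I×1.
The number of distinct arrangements is 6!/(3!·2!) = 720/12 = 60.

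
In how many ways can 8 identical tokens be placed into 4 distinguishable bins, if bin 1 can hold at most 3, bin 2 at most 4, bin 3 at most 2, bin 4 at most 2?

18

Without the upper bounds there are C(11,3) = 165 ways to split 8 among 4 bins.
Subtract solutions that violate a single cap (substitute x_i' = x_i − (cap_i+1)): x_1 ≥ 4 gives C(7,3) = 35; x_2 ≥ 5 gives C(6,3) = 20; x_3 ≥ 3 gives C(8,3) = 56; x_4 ≥ 3 gives C(8,3) = 56. Together 167.
Add back pairs where two caps are both exceeded: 0 + 4 + 4 + 1 + 1 + 10 = 20.
By inclusion–exclusion the count is 165 − 167 + 20 = 18.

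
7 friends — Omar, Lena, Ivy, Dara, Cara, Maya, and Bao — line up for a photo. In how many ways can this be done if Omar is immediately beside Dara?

1440

Glue Omar and Dara into one block (2 internal orders), leaving 6 units to arrange in a row.
That gives 2 × 6! = 2 × 720 = 1440.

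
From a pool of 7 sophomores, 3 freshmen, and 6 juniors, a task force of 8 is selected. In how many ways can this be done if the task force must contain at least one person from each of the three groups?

11529

Total 8-person selections from all 16: C(16,8) = 12870.
Selections missing a whole group: no sophomores → C(9,8) = 9; no freshmen → C(13,8) = 1287; no juniors → C(10,8) = 45.
Add back selections omitting two groups (i.e. drawn from a single group): C(7,8) + C(3,8) + C(6,8) = 0.
By inclusion–exclusion: 12870 − 1341 + 0 = 11529.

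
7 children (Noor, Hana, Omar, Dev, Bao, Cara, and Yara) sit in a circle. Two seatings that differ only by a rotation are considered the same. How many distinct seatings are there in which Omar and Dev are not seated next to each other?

All circular seatings of 7 people number (6)! = 720.
Seatings with Omar beside Dev: treat them as a block with 2 internal orders, giving 2 × (5)! = 240.
Subtracting, 720 − 240 = 480.

480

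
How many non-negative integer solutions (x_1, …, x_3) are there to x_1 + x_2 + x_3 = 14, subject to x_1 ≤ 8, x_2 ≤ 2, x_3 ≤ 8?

Without the upper bounds there are C(16,2) = 120 ways to split 14 among 3 variables.
Subtract solutions that violate a single cap (substitute x_i' = x_i − (cap_i+1)): x_1 ≥ 9 gives C(7,2) = 21; x_2 ≥ 3 gives C(13,2) = 78; x_3 ≥ 9 gives C(7,2) = 21. Together 120.
Add back pairs where two caps are both exceeded: 6 + 0 + 6 = 12.
By inclusion–exclusion the count is 120 − 120 + 12 = 12.

12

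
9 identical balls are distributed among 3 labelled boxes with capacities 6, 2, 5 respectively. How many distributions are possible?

12

By stars and bars, unrestricted non-negative solutions to x_1+…+x_3 = 9 number C(9+2,2) = 55.
Subtract solutions that violate a single cap (substitute x_i' = x_i − (cap_i+1)): x_1 ≥ 7 gives C(4,2) = 6; x_2 ≥ 3 gives C(8,2) = 28; x_3 ≥ 6 gives C(5,2) = 10. Together 44.
Add back pairs where two caps are both exceeded: 0 + 0 + 1 = 1.
By inclusion–exclusion the count is 55 − 44 + 1 = 12.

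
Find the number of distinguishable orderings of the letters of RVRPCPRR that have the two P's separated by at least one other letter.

630

There are 8!/(4!·2!) = 840 arrangements of RVRPCPRR in total.
Arrangements with the P's together: treat PP as one letter, giving (7)!/(4!) = 210.
Subtracting, 840 − 210 = 630 arrangements keep the P's apart.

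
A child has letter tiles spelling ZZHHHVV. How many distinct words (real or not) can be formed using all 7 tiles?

210

The 7 letters of ZZHHHVV have repeats: H appearing 3 times, V appearing twice, and Z appearing twice.
Dividing 7! = 5040 by 3!·2!·2! = 24 for the repeated letters gives 210.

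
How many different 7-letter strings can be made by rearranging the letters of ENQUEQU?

630

ENQUEQU has 7 letters with E appearing twice, Q appearing twice, and U appearing twice.
So there are 7! / (2!·2!·2!) = 630 distinguishable arrangements.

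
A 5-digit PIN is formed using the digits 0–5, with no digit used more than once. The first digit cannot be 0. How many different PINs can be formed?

600

The first digit has 6−1 = 5 choices (anything except 0).
The remaining 4 digits are filled from the other 5 symbols without repetition: 5 × 4 × 3 × 2 = 120.
Total: 5 × 120 = 600.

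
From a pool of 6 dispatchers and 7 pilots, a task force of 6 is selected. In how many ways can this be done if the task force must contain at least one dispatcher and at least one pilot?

With no constraint there are C(13,6) = 1716 possible selections.
Subtract selections that omit an entire group: no dispatchers → C(7,6) = 7; no pilots → C(6,6) = 1.
Both groups omitted at once is impossible, so 1716 − 8 = 1708.

1708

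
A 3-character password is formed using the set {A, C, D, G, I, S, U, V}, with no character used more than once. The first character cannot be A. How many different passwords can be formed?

294

The first character has 8−1 = 7 choices (anything except A).
The remaining 2 characters are filled from the other 7 symbols without repetition: 7 × 6 = 42.
Total: 7 × 42 = 294.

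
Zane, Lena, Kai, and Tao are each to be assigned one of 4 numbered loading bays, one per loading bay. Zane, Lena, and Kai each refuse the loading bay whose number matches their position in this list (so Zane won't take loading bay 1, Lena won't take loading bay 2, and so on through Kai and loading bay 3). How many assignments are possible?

Let Aᵢ (for i ∈ {1, 2, 3}) be the placements that put person i in their forbidden loading bay. Any j of these fix j positions, leaving (4−j)! ways to fill the rest, and there are C(3,j) ways to pick which j.
By inclusion–exclusion, the number of valid placements is Σ_{j=0}^{3} (−1)^j C(3,j)·(4−j)!.
Computing: 24 − 18 + 6 − 1 = 11.

11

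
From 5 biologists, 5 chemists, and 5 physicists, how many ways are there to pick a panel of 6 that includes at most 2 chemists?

Split by how many chemists are chosen (0 through 2).
Sum: C(5,0)·C(10,6) + C(5,1)·C(10,5) + C(5,2)·C(10,4) = 210 + 1260 + 2100 = 3570.

3570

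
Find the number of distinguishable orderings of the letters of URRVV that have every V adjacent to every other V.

12

Treat the 2 copies of V as a single block. The multiset to arrange is then {VV, R, R, U}, 4 items in all.
That gives (4)!/(2!) = 12 arrangements.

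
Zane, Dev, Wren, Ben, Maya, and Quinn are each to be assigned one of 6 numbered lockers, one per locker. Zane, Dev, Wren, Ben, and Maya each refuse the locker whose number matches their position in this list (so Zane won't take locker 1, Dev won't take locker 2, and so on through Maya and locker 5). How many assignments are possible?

Let Aᵢ (for 1 ≤ i ≤ 5) be the placements that put person i in their forbidden locker. Any j of these fix j positions, leaving (6−j)! ways to fill the rest, and there are C(5,j) ways to pick which j.
By inclusion–exclusion, the number of valid placements is Σ_{j=0}^{5} (−1)^j C(5,j)·(6−j)!.
Computing: 720 − 600 + 240 − 60 + 10 − 1 = 309.

309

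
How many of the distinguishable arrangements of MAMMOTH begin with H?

Fix H in the first position and arrange the remaining 6 letters.
Those 6 letters have M appearing 3 times, giving (6)!/(3!) = 120.

120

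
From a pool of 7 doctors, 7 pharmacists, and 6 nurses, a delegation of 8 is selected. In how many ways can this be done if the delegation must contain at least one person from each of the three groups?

120393

With no constraint there are C(20,8) = 125970 possible selections.
Selections missing a whole group: no doctors → C(13,8) = 1287; no pharmacists → C(13,8) = 1287; no nurses → C(14,8) = 3003.
Add back selections omitting two groups (i.e. drawn from a single group): C(7,8) + C(7,8) + C(6,8) = 0.
By inclusion–exclusion: 125970 − 5577 + 0 = 120393.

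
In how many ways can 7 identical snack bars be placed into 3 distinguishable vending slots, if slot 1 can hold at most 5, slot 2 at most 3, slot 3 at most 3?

13

By stars and bars, unrestricted non-negative solutions to x_1+…+x_3 = 7 number C(7+2,2) = 36.
Subtract solutions that violate a single cap (substitute x_i' = x_i − (cap_i+1)): x_1 ≥ 6 gives C(3,2) = 3; x_2 ≥ 4 gives C(5,2) = 10; x_3 ≥ 4 gives C(5,2) = 10. Together 23.
No two caps can be exceeded simultaneously, so the pair terms are all 0.
By inclusion–exclusion the count is 36 − 23 + 0 = 13.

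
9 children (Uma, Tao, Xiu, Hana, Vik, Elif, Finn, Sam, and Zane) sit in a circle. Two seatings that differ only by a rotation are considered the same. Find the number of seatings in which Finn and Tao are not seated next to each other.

All circular seatings of 9 people number (8)! = 40320.
Seatings with Finn beside Tao: treat them as a block with 2 internal orders, giving 2 × (7)! = 10080.
Subtracting, 40320 − 10080 = 30240.

30240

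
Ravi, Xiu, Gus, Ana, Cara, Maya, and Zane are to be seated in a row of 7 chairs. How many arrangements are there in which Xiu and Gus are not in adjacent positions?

3600

Of the 7! = 5040 arrangements, those with Xiu and Gus adjacent number 2 × 6! = 1440 (treat the pair as a block with 2 internal orders).
Complementary counting: 5040 − 1440 = 3600.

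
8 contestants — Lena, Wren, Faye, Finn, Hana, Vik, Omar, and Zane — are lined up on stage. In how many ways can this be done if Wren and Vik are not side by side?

Of the 8! = 40320 arrangements, those with Wren and Vik adjacent number 2 × 7! = 10080 (treat the pair as a block with 2 internal orders).
So 40320 − 10080 = 30240 arrangements keep them apart.

30240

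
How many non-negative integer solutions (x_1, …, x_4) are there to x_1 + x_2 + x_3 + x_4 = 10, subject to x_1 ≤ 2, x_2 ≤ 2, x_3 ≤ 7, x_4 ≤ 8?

Ignoring the caps, the number of non-negative solutions to x_1+…+x_4 = 10 is C(13,3) = 286.
Subtract solutions that violate a single cap (substitute x_i' = x_i − (cap_i+1)): x_1 ≥ 3 gives C(10,3) = 120; x_2 ≥ 3 gives C(10,3) = 120; x_3 ≥ 8 gives C(5,3) = 10; x_4 ≥ 9 gives C(4,3) = 4. Together 254.
Add back pairs where two caps are both exceeded: 35 + 0 + 0 + 0 + 0 + 0 = 35.
By inclusion–exclusion the count is 286 − 254 + 35 = 67.

67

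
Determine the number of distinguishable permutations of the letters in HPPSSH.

The 6 letters of HPPSSH have repeats: H appearing twice, P appearing twice, and S appearing twice.
So there are 6! / (2!·2!·2!) = 90 distinguishable arrangements.

90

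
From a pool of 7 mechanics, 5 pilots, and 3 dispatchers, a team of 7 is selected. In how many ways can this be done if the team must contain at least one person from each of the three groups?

5516

Unrestricted: C(15,7) = 6435 ways to pick any 7 of the 15.
Subtract selections that omit an entire group: no mechanics → C(8,7) = 8; no pilots → C(10,7) = 120; no dispatchers → C(12,7) = 792.
Add back selections omitting two groups (i.e. drawn from a single group): C(7,7) + C(5,7) + C(3,7) = 1.
By inclusion–exclusion: 6435 − 920 + 1 = 5516.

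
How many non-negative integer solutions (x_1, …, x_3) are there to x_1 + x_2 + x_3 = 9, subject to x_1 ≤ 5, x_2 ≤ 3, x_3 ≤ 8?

23

Ignoring the caps, the number of non-negative solutions to x_1+…+x_3 = 9 is C(11,2) = 55.
Subtract solutions that violate a single cap (substitute x_i' = x_i − (cap_i+1)): x_1 ≥ 6 gives C(5,2) = 10; x_2 ≥ 4 gives C(7,2) = 21; x_3 ≥ 9 gives C(2,2) = 1. Together 32.
No two caps can be exceeded simultaneously, so the pair terms are all 0.
By inclusion–exclusion the count is 55 − 32 + 0 = 23.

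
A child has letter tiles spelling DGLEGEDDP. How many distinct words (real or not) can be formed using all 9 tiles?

The 9 letters of DGLEGEDDP have repeats: D appearing 3 times, E appearing twice, and G appearing twice.
Dividing 9! = 362880 by 3!·2!·2! = 24 for the repeated letters gives 15120.

15120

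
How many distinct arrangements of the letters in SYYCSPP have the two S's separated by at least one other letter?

Total arrangements of SYYCSPP: 7!/(2!·2!·2!) = 630.
If the two S's are adjacent, glue them into one block, leaving 6 items to arrange: (6)!/(2!·2!) = 180 ways.
Subtracting, 630 − 180 = 450 arrangements keep the S's apart.

450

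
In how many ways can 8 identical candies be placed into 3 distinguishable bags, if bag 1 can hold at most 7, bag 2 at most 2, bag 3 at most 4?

By stars and bars, unrestricted non-negative solutions to x_1+…+x_3 = 8 number C(8+2,2) = 45.
Subtract solutions that violate a single cap (substitute x_i' = x_i − (cap_i+1)): x_1 ≥ 8 gives C(2,2) = 1; x_2 ≥ 3 gives C(7,2) = 21; x_3 ≥ 5 gives C(5,2) = 10. Together 32.
Add back pairs where two caps are both exceeded: 0 + 0 + 1 = 1.
By inclusion–exclusion the count is 45 − 32 + 1 = 14.

14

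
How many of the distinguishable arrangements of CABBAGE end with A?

360

Fix A in the last position and arrange the remaining 6 letters.
Those 6 letters have B appearing twice, giving (6)!/(2!) = 360.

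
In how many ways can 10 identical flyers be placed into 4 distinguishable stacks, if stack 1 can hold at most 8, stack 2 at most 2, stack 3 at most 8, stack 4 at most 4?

112

By stars and bars, unrestricted non-negative solutions to x_1+…+x_4 = 10 number C(10+3,3) = 286.
Subtract solutions that violate a single cap (substitute x_i' = x_i − (cap_i+1)): x_1 ≥ 9 gives C(4,3) = 4; x_2 ≥ 3 gives C(10,3) = 120; x_3 ≥ 9 gives C(4,3) = 4; x_4 ≥ 5 gives C(8,3) = 56. Together 184.
Add back pairs where two caps are both exceeded: 0 + 0 + 0 + 0 + 10 + 0 = 10.
By inclusion–exclusion the count is 286 − 184 + 10 = 112.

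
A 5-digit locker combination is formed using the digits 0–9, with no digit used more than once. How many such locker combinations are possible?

This is a permutation of 5 out of 10: P(10,5) = 10!/5!.
That product is 10 × 9 × 8 × 7 × 6 = 30240.

30240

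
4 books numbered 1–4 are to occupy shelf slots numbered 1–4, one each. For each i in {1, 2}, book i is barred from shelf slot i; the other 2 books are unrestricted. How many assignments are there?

14

Let Aᵢ (for i ∈ {1, 2}) be the placements that put book i in its forbidden shelf slot. Any j of these fix j positions, leaving (4−j)! ways to fill the rest, and there are C(2,j) ways to pick which j.
By inclusion–exclusion, the number of valid placements is Σ_{j=0}^{2} (−1)^j C(2,j)·(4−j)!.
Computing: 24 − 12 + 2 = 14.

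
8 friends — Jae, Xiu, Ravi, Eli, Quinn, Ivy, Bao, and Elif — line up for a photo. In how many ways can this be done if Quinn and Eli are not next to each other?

There are 8! = 40320 arrangements in all. If Quinn and Eli are adjacent, merging them into one block gives 2·(7)! = 10080 arrangements.
So 40320 − 10080 = 30240 arrangements keep them apart.

30240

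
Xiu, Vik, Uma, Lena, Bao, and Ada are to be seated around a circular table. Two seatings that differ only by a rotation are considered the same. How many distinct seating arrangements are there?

120

Fix one person's seat to break rotational symmetry; the remaining 5 people can be arranged in (5)! = 120 ways.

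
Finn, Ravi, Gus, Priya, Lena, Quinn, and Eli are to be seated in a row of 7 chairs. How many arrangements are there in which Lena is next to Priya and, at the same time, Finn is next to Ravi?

480

Treat {Lena,Priya} as one block (2 orders) and {Finn,Ravi} as another (2 orders).
That leaves 5 units to arrange: 2 × 2 × 5! = 4 × 120 = 480.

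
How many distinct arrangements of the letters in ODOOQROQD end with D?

840

Fix D in the last position and arrange the remaining 8 letters.
Those 8 letters have O appearing 4 times and Q appearing twice, giving (8)!/(4!·2!) = 840.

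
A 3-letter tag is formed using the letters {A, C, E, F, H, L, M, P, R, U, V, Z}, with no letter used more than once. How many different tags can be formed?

1320

Choose and order 3 of the 12 symbols: the first letter has 12 options, the next 11, then 10.
That product is 12 × 11 × 10 = 1320.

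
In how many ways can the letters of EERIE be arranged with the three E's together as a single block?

6

Treat the 3 copies of E as a single block. The multiset to arrange is then {EEE, I, R}, 3 items in all.
All 3 items are distinct, so there are (3)! = 6 arrangements.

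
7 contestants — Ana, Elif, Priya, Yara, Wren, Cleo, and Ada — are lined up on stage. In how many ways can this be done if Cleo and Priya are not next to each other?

There are 7! = 5040 arrangements in all. If Cleo and Priya are adjacent, merging them into one block gives 2·(6)! = 1440 arrangements.
So 5040 − 1440 = 3600 arrangements keep them apart.

3600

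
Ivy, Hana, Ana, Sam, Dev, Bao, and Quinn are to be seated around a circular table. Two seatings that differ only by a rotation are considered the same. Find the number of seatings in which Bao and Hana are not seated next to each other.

480

All circular seatings of 7 people number (6)! = 720.
Seatings with Bao beside Hana: treat them as a block with 2 internal orders, giving 2 × (5)! = 240.
Subtracting, 720 − 240 = 480.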